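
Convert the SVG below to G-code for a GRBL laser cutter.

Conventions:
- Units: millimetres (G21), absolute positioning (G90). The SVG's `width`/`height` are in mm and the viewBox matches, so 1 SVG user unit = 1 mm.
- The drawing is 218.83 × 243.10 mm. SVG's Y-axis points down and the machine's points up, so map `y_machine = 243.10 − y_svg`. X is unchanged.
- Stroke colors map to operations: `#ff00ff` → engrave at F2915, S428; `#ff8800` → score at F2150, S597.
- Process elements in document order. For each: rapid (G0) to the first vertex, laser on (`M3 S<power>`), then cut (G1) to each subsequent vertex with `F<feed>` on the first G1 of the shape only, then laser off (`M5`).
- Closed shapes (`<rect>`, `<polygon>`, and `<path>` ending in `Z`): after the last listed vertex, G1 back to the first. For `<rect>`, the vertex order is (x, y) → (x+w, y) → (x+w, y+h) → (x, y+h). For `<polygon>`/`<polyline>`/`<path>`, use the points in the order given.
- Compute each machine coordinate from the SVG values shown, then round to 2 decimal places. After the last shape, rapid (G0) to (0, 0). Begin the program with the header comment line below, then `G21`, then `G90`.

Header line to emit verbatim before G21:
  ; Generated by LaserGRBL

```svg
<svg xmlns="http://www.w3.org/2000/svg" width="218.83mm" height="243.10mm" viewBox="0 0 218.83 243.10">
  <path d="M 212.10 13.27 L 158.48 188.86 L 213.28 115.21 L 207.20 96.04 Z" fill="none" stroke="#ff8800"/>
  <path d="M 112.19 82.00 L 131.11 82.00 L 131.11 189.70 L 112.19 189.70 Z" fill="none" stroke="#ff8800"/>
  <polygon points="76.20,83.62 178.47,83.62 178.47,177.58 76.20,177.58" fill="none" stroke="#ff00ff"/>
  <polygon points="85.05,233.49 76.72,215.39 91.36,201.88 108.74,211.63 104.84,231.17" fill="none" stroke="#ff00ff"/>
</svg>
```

Since the viewBox matches the mm dimensions, user units are millimetres directly. The only transform is the Y-flip y_m = 243.10 − y_svg.

Shape 1 is a closed polygon drawn with `<path>`. Its stroke #ff8800 means score at S597, F2150. After flipping Y the toolpath is (212.10,229.83) → (158.48,54.24) → (213.28,127.89) → (207.20,147.06) → (212.10,229.83), returning to the start.

Shape 2 is a rectangle drawn with `<path>`. Its stroke #ff8800 means score at S597, F2150. After flipping Y the toolpath is (112.19,161.10) → (131.11,161.10) → (131.11,53.40) → (112.19,53.40) → (112.19,161.10), returning to the start.

Shape 3 is a rectangle drawn with `<polygon>`. Its stroke #ff00ff means engrave at S428, F2915. After flipping Y the toolpath is (76.20,159.48) → (178.47,159.48) → (178.47,65.52) → (76.20,65.52) → (76.20,159.48), returning to the start.

Shape 4 is a regular polygon drawn with `<polygon>`. Its stroke #ff00ff means engrave at S428, F2915. After flipping Y the toolpath is (85.05,9.61) → (76.72,27.71) → (91.36,41.22) → (108.74,31.47) → (104.84,11.93) → (85.05,9.61), returning to the start.

; Generated by LaserGRBL
G21
G90
G0 X212.10 Y229.83
M3 S597
G1 X158.48 Y54.24 F2150
G1 X213.28 Y127.89
G1 X207.20 Y147.06
G1 X212.10 Y229.83
M5
G0 X112.19 Y161.10
M3 S597
G1 X131.11 Y161.10 F2150
G1 X131.11 Y53.40
G1 X112.19 Y53.40
G1 X112.19 Y161.10
M5
G0 X76.20 Y159.48
M3 S428
G1 X178.47 Y159.48 F2915
G1 X178.47 Y65.52
G1 X76.20 Y65.52
G1 X76.20 Y159.48
M5
G0 X85.05 Y9.61
M3 S428
G1 X76.72 Y27.71 F2915
G1 X91.36 Y41.22
G1 X108.74 Y31.47
G1 X104.84 Y11.93
G1 X85.05 Y9.61
M5
G0 X0.00 Y0.00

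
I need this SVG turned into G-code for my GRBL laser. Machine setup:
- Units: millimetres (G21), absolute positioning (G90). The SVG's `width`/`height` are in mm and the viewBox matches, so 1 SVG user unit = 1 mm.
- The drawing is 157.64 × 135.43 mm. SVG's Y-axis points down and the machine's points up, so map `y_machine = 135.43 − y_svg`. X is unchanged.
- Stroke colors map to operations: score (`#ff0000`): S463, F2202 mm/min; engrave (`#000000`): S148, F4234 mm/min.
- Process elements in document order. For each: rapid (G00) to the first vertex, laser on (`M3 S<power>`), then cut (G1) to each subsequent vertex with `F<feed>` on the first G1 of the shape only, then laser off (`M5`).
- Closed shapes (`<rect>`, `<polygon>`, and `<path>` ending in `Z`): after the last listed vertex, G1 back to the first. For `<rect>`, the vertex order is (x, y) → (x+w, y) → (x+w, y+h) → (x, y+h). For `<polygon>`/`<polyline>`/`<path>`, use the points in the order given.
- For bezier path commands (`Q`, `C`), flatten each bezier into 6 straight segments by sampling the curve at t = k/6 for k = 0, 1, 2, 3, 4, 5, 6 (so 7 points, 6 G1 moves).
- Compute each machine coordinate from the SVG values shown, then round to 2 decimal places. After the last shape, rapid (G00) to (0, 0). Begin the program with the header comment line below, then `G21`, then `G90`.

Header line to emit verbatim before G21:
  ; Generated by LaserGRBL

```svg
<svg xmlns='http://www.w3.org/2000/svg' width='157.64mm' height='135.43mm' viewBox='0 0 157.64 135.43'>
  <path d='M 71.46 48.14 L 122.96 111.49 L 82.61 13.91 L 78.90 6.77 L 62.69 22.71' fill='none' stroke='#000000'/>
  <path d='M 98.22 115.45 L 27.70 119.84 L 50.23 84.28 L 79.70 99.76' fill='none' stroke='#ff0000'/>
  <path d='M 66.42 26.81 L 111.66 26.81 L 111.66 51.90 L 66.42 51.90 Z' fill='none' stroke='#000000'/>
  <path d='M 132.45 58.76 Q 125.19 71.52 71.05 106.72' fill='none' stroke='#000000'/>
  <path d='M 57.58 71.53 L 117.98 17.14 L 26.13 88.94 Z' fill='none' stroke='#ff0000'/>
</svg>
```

; Generated by LaserGRBL
G21
G90
G00 X71.46 Y87.29
M3 S148
G1 X122.96 Y23.94 F4234
G1 X82.61 Y121.52
G1 X78.90 Y128.66
G1 X62.69 Y112.72
M5
G00 X98.22 Y19.98
M3 S463
G1 X27.70 Y15.59 F2202
G1 X50.23 Y51.15
G1 X79.70 Y35.67
M5
G00 X66.42 Y108.62
M3 S148
G1 X111.66 Y108.62 F4234
G1 X111.66 Y83.53
G1 X66.42 Y83.53
G1 X66.42 Y108.62
M5
G00 X132.45 Y76.67
M3 S148
G1 X128.73 Y71.79 F4234
G1 X122.40 Y65.67
G1 X113.47 Y58.30
G1 X101.93 Y49.68
G1 X87.79 Y39.82
G1 X71.05 Y28.71
M5
G00 X57.58 Y63.90
M3 S463
G1 X117.98 Y118.29 F2202
G1 X26.13 Y46.49
G1 X57.58 Y63.90
M5
G00 X0.00 Y0.00

viewBox `0 0 157.64 135.43` with mm width/height → 1 unit = 1 mm. Flip: y_m = 135.43 − y_svg.

**Shape 1** — `<path>` open polyline, stroke `#000000` → engrave (S148, F4234). Machine vertices: (71.46,87.29) → (122.96,23.94) → (82.61,121.52) → (78.90,128.66) → (62.69,112.72). Open path.

**Shape 2** — `<path>` open polyline, stroke `#ff0000` → score (S463, F2202). Machine vertices: (98.22,19.98) → (27.70,15.59) → (50.23,51.15) → (79.70,35.67). Open path.

**Shape 3** — `<path>` rectangle, stroke `#000000` → engrave (S148, F4234). Machine vertices: (66.42,108.62) → (111.66,108.62) → (111.66,83.53) → (66.42,83.53) → (66.42,108.62). Closed: final G1 returns to the first vertex.

**Shape 4** — `<path>` quadratic bezier, stroke `#000000` → engrave (S148, F4234). Control points (SVG): P0=(132.45,58.76), P1=(125.19,71.52), P2=(71.05,106.72); sampled at t=k/6. Machine vertices: (132.45,76.67) → (128.73,71.79) → (122.40,65.67) → (113.47,58.30) → (101.93,49.68) → (87.79,39.82) → (71.05,28.71). Open path.

**Shape 5** — `<path>` closed polygon, stroke `#ff0000` → score (S463, F2202). Machine vertices: (57.58,63.90) → (117.98,118.29) → (26.13,46.49) → (57.58,63.90). Closed: final G1 returns to the first vertex.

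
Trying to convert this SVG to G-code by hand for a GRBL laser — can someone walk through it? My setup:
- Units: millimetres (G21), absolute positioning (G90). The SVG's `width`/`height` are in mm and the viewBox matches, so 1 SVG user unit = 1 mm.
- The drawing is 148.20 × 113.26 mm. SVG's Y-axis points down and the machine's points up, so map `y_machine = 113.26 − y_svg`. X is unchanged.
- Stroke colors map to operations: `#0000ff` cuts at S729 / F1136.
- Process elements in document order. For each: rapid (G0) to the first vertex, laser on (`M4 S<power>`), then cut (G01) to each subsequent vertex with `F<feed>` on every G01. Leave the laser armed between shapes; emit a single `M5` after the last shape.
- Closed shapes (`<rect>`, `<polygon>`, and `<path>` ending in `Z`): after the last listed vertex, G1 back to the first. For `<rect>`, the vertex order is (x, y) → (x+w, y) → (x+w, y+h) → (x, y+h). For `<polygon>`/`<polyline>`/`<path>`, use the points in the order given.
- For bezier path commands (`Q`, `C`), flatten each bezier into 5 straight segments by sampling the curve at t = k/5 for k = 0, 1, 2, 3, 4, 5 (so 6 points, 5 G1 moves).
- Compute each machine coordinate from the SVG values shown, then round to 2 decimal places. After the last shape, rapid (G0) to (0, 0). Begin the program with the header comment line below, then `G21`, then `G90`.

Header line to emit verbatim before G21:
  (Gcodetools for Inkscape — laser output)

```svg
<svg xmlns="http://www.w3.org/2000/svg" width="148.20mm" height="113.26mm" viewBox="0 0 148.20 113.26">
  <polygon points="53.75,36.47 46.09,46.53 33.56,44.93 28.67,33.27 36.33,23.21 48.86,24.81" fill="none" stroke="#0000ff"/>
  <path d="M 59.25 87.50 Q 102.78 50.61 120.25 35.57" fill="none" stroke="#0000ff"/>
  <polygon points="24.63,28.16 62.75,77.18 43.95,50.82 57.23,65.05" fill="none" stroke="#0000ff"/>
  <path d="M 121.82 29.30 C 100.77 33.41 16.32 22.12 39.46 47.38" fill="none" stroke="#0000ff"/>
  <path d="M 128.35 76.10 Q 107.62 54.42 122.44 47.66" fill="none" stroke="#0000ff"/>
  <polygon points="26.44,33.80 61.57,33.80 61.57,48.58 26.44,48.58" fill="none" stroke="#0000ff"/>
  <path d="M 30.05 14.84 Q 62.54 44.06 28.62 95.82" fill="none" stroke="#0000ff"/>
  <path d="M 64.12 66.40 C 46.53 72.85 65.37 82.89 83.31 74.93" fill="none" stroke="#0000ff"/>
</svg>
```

(Gcodetools for Inkscape — laser output)
G21
G90
G0 X53.75 Y76.79
M4 S729
G01 X46.09 Y66.73 F1136
G01 X33.56 Y68.33 F1136
G01 X28.67 Y79.99 F1136
G01 X36.33 Y90.05 F1136
G01 X48.86 Y88.45 F1136
G01 X53.75 Y76.79 F1136
G0 X59.25 Y25.76
M4 S729
G01 X75.62 Y39.64 F1136
G01 X89.90 Y51.78 F1136
G01 X102.10 Y62.16 F1136
G01 X112.22 Y70.80 F1136
G01 X120.25 Y77.69 F1136
G0 X24.63 Y85.10
M4 S729
G01 X62.75 Y36.08 F1136
G01 X43.95 Y62.44 F1136
G01 X57.23 Y48.21 F1136
G01 X24.63 Y85.10 F1136
G0 X121.82 Y83.96
M4 S729
G01 X102.95 Y82.93 F1136
G01 X77.07 Y83.10 F1136
G01 X52.39 Y81.97 F1136
G01 X37.12 Y77.07 F1136
G01 X39.46 Y65.88 F1136
G0 X128.35 Y37.16
M4 S729
G01 X121.48 Y45.24 F1136
G01 X117.45 Y52.12 F1136
G01 X116.27 Y57.80 F1136
G01 X117.93 Y62.30 F1136
G01 X122.44 Y65.60 F1136
G0 X26.44 Y79.46
M4 S729
G01 X61.57 Y79.46 F1136
G01 X61.57 Y64.68 F1136
G01 X26.44 Y64.68 F1136
G01 X26.44 Y79.46 F1136
G0 X30.05 Y98.42
M4 S729
G01 X40.39 Y85.83 F1136
G01 X45.42 Y71.44 F1136
G01 X45.13 Y55.24 F1136
G01 X39.53 Y37.24 F1136
G01 X28.62 Y17.44 F1136
G0 X64.12 Y46.86
M4 S729
G01 X57.64 Y42.73 F1136
G01 X58.11 Y38.78 F1136
G01 X63.74 Y36.04 F1136
G01 X72.74 Y35.54 F1136
G01 X83.31 Y38.33 F1136
M5
G0 X0.00 Y0.00

1 u = 1 mm; y_m = 113.26 − y.

[1] `<polygon>` regular polygon, #0000ff→cut S729 F1136: (53.75,76.79) → (46.09,66.73) → (33.56,68.33) → (28.67,79.99) → (36.33,90.05) → (48.86,88.45) → (53.75,76.79) (closed)

[2] `<path>` quadratic bezier, #0000ff→cut S729 F1136: (59.25,25.76) → (75.62,39.64) → (89.90,51.78) → (102.10,62.16) → (112.22,70.80) → (120.25,77.69)

[3] `<polygon>` closed polygon, #0000ff→cut S729 F1136: (24.63,85.10) → (62.75,36.08) → (43.95,62.44) → (57.23,48.21) → (24.63,85.10) (closed)

[4] `<path>` cubic bezier, #0000ff→cut S729 F1136: (121.82,83.96) → (102.95,82.93) → (77.07,83.10) → (52.39,81.97) → (37.12,77.07) → (39.46,65.88)

[5] `<path>` quadratic bezier, #0000ff→cut S729 F1136: (128.35,37.16) → (121.48,45.24) → (117.45,52.12) → (116.27,57.80) → (117.93,62.30) → (122.44,65.60)

[6] `<polygon>` rectangle, #0000ff→cut S729 F1136: (26.44,79.46) → (61.57,79.46) → (61.57,64.68) → (26.44,64.68) → (26.44,79.46) (closed)

[7] `<path>` quadratic bezier, #0000ff→cut S729 F1136: (30.05,98.42) → (40.39,85.83) → (45.42,71.44) → (45.13,55.24) → (39.53,37.24) → (28.62,17.44)

[8] `<path>` cubic bezier, #0000ff→cut S729 F1136: (64.12,46.86) → (57.64,42.73) → (58.11,38.78) → (63.74,36.04) → (72.74,35.54) → (83.31,38.33)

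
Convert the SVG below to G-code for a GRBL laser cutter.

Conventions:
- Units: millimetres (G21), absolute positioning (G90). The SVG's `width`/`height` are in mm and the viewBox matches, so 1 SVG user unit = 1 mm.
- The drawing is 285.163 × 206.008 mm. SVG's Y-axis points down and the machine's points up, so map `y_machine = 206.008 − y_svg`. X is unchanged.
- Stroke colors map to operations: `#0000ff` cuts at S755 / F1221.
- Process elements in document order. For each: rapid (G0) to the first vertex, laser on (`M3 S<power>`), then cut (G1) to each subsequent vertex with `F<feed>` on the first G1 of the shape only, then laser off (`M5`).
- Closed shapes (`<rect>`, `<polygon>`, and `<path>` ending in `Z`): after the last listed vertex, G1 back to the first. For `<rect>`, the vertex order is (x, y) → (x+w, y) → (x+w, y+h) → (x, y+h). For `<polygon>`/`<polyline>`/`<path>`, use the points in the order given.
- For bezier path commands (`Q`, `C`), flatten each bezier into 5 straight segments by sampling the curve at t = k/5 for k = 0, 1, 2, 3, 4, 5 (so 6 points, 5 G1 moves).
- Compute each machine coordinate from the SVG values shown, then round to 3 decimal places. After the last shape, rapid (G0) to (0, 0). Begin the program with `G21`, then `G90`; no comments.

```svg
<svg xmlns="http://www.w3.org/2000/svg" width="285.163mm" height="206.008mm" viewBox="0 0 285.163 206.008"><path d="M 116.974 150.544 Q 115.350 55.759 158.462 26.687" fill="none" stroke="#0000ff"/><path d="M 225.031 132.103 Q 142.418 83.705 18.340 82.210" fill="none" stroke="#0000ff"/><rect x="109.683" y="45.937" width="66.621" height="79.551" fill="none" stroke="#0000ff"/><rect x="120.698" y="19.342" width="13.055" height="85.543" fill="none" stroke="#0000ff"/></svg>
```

G21
G90
G0 X116.974 Y55.464
M3 S755
G1 X118.114 Y90.749 F1221
G1 X122.833 Y120.778
G1 X131.130 Y145.549
G1 X143.007 Y165.064
G1 X158.462 Y179.321
M5
G0 X225.031 Y73.905
M3 S755
G1 X190.327 Y91.388 F1221
G1 X152.306 Y105.119
G1 X110.968 Y115.098
G1 X66.313 Y121.324
G1 X18.340 Y123.798
M5
G0 X109.683 Y160.071
M3 S755
G1 X176.304 Y160.071 F1221
G1 X176.304 Y80.520
G1 X109.683 Y80.520
G1 X109.683 Y160.071
M5
G0 X120.698 Y186.666
M3 S755
G1 X133.753 Y186.666 F1221
G1 X133.753 Y101.123
G1 X120.698 Y101.123
G1 X120.698 Y186.666
M5
G0 X0.000 Y0.000

Since the viewBox matches the mm dimensions, user units are millimetres directly. The only transform is the Y-flip y_m = 206.008 − y_svg.

Shape 1 is a quadratic bezier drawn with `<path>`. Its stroke #0000ff means cut at S755, F1221. After flipping Y the toolpath is (116.974,55.464) → (118.114,90.749) → (122.833,120.778) → (131.130,145.549) → (143.007,165.064) → (158.462,179.321).

Shape 2 is a quadratic bezier drawn with `<path>`. Its stroke #0000ff means cut at S755, F1221. After flipping Y the toolpath is (225.031,73.905) → (190.327,91.388) → (152.306,105.119) → (110.968,115.098) → (66.313,121.324) → (18.340,123.798).

Shape 3 is a rectangle drawn with `<rect>`. Its stroke #0000ff means cut at S755, F1221. After flipping Y the toolpath is (109.683,160.071) → (176.304,160.071) → (176.304,80.520) → (109.683,80.520) → (109.683,160.071), returning to the start.

Shape 4 is a rectangle drawn with `<rect>`. Its stroke #0000ff means cut at S755, F1221. After flipping Y the toolpath is (120.698,186.666) → (133.753,186.666) → (133.753,101.123) → (120.698,101.123) → (120.698,186.666), returning to the start.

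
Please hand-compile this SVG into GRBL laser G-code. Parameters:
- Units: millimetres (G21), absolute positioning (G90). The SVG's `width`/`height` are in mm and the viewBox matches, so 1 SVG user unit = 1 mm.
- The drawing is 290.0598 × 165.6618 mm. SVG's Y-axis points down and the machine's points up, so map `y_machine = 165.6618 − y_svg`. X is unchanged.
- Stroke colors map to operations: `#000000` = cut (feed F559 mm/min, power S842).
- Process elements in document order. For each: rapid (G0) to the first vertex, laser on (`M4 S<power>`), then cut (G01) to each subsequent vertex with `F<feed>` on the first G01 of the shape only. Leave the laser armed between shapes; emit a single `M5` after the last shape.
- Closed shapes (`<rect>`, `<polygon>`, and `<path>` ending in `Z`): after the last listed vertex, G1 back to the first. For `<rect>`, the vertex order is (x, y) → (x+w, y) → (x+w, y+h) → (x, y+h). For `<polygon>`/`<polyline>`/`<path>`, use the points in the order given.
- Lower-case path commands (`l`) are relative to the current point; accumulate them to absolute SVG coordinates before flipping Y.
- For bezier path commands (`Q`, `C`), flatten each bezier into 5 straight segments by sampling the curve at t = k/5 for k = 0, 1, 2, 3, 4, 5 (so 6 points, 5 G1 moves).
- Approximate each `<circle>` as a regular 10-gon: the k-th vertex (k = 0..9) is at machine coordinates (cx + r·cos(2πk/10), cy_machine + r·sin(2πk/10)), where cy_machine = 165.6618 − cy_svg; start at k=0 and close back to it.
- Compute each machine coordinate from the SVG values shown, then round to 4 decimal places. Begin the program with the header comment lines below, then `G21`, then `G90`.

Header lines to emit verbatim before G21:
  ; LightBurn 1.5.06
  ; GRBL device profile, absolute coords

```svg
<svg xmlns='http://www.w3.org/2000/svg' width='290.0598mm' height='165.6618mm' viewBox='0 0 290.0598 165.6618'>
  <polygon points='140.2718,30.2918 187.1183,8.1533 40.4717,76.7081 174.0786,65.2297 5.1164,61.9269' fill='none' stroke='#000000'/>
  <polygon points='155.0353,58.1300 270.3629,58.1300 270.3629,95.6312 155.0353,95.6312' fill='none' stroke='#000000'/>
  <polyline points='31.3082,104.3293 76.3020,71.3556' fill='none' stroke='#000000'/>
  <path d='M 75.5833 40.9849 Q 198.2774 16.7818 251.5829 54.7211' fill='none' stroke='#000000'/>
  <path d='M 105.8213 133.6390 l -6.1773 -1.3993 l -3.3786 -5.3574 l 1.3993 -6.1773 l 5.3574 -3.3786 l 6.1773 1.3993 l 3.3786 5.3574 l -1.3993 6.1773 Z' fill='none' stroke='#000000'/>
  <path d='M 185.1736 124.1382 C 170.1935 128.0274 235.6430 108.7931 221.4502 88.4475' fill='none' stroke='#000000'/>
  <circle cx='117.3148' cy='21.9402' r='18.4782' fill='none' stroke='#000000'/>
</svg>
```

viewBox `0 0 290.0598 165.6618` with mm width/height → 1 unit = 1 mm. Flip: y_m = 165.6618 − y_svg.

**Shape 1** — `<polygon>` closed polygon, stroke `#000000` → cut (S842, F559). Machine vertices: (140.2718,135.3700) → (187.1183,157.5085) → (40.4717,88.9537) → (174.0786,100.4321) → (5.1164,103.7349) → (140.2718,135.3700). Closed: final G1 returns to the first vertex.

**Shape 2** — `<polygon>` rectangle, stroke `#000000` → cut (S842, F559). Machine vertices: (155.0353,107.5318) → (270.3629,107.5318) → (270.3629,70.0306) → (155.0353,70.0306) → (155.0353,107.5318). Closed: final G1 returns to the first vertex.

**Shape 3** — `<polyline>` line segment, stroke `#000000` → cut (S842, F559). Machine vertices: (31.3082,61.3325) → (76.3020,94.3062). Open path.

**Shape 4** — `<path>` quadratic bezier, stroke `#000000` → cut (S842, F559). Control points (SVG): P0=(75.5833,40.9849), P1=(198.2774,16.7818), P2=(251.5829,54.7211); sampled at t=k/5. Machine vertices: (75.5833,124.6769) → (121.8854,131.8724) → (162.6364,134.0966) → (197.8363,131.3494) → (227.4852,123.6307) → (251.5829,110.9407). Open path.

**Shape 5** — `<path>` regular polygon, stroke `#000000` → cut (S842, F559). Machine vertices: (105.8213,32.0228) → (99.6440,33.4221) → (96.2654,38.7795) → (97.6647,44.9568) → (103.0221,48.3354) → (109.1994,46.9361) → (112.5780,41.5787) → (111.1787,35.4014) → (105.8213,32.0228). Closed: final G1 returns to the first vertex.

**Shape 6** — `<path>` cubic bezier, stroke `#000000` → cut (S842, F559). Control points (SVG): P0=(185.1736,124.1382), P1=(170.1935,128.0274), P2=(235.6430,108.7931), P3=(221.4502,88.4475); sampled at t=k/5. Machine vertices: (185.1736,41.5236) → (184.5565,41.7888) → (195.5591,46.5471) → (210.4979,54.7418) → (221.6894,65.3164) → (221.4502,77.2143). Open path.

**Shape 7** — `<circle>` circle, stroke `#000000` → cut (S842, F559). Machine vertices: (135.7930,143.7216) → (132.2640,154.5828) → (123.0249,161.2954) → (111.6047,161.2954) → (102.3656,154.5828) → (98.8366,143.7216) → (102.3656,132.8604) → (111.6047,126.1478) → (123.0249,126.1478) → (132.2640,132.8604) → (135.7930,143.7216). Closed: final G1 returns to the first vertex.

; LightBurn 1.5.06
; GRBL device profile, absolute coords
G21
G90
G0 X140.2718 Y135.3700
M4 S842
G01 X187.1183 Y157.5085 F559
G01 X40.4717 Y88.9537
G01 X174.0786 Y100.4321
G01 X5.1164 Y103.7349
G01 X140.2718 Y135.3700
G0 X155.0353 Y107.5318
M4 S842
G01 X270.3629 Y107.5318 F559
G01 X270.3629 Y70.0306
G01 X155.0353 Y70.0306
G01 X155.0353 Y107.5318
G0 X31.3082 Y61.3325
M4 S842
G01 X76.3020 Y94.3062 F559
G0 X75.5833 Y124.6769
M4 S842
G01 X121.8854 Y131.8724 F559
G01 X162.6364 Y134.0966
G01 X197.8363 Y131.3494
G01 X227.4852 Y123.6307
G01 X251.5829 Y110.9407
G0 X105.8213 Y32.0228
M4 S842
G01 X99.6440 Y33.4221 F559
G01 X96.2654 Y38.7795
G01 X97.6647 Y44.9568
G01 X103.0221 Y48.3354
G01 X109.1994 Y46.9361
G01 X112.5780 Y41.5787
G01 X111.1787 Y35.4014
G01 X105.8213 Y32.0228
G0 X185.1736 Y41.5236
M4 S842
G01 X184.5565 Y41.7888 F559
G01 X195.5591 Y46.5471
G01 X210.4979 Y54.7418
G01 X221.6894 Y65.3164
G01 X221.4502 Y77.2143
G0 X135.7930 Y143.7216
M4 S842
G01 X132.2640 Y154.5828 F559
G01 X123.0249 Y161.2954
G01 X111.6047 Y161.2954
G01 X102.3656 Y154.5828
G01 X98.8366 Y143.7216
G01 X102.3656 Y132.8604
G01 X111.6047 Y126.1478
G01 X123.0249 Y126.1478
G01 X132.2640 Y132.8604
G01 X135.7930 Y143.7216
M5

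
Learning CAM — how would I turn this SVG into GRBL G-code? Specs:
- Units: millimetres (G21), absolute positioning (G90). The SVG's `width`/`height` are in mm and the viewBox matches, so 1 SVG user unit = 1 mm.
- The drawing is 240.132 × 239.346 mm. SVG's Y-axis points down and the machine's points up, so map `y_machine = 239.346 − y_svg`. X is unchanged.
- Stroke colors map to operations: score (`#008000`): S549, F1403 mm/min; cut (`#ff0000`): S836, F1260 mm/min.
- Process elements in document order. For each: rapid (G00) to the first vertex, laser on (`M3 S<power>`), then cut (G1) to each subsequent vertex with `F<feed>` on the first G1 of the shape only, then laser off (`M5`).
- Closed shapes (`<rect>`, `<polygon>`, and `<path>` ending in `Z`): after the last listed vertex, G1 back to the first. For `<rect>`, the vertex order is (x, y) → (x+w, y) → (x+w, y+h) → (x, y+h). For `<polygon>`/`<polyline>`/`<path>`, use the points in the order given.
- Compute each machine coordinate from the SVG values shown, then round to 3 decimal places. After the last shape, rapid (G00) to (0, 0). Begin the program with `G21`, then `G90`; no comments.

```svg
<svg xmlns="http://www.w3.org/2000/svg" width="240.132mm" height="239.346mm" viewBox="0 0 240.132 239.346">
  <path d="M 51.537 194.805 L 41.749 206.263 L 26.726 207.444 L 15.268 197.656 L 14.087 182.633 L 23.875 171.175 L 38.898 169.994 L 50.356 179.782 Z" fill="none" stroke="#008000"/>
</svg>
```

1 u = 1 mm; y_m = 239.346 − y.

[1] `<path>` regular polygon, #008000→score S549 F1403: (51.537,44.541) → (41.749,33.083) → (26.726,31.902) → (15.268,41.690) → (14.087,56.713) → (23.875,68.171) → (38.898,69.352) → (50.356,59.564) → (51.537,44.541) (closed)

G21
G90
G00 X51.537 Y44.541
M3 S549
G1 X41.749 Y33.083 F1403
G1 X26.726 Y31.902
G1 X15.268 Y41.690
G1 X14.087 Y56.713
G1 X23.875 Y68.171
G1 X38.898 Y69.352
G1 X50.356 Y59.564
G1 X51.537 Y44.541
M5
G00 X0.000 Y0.000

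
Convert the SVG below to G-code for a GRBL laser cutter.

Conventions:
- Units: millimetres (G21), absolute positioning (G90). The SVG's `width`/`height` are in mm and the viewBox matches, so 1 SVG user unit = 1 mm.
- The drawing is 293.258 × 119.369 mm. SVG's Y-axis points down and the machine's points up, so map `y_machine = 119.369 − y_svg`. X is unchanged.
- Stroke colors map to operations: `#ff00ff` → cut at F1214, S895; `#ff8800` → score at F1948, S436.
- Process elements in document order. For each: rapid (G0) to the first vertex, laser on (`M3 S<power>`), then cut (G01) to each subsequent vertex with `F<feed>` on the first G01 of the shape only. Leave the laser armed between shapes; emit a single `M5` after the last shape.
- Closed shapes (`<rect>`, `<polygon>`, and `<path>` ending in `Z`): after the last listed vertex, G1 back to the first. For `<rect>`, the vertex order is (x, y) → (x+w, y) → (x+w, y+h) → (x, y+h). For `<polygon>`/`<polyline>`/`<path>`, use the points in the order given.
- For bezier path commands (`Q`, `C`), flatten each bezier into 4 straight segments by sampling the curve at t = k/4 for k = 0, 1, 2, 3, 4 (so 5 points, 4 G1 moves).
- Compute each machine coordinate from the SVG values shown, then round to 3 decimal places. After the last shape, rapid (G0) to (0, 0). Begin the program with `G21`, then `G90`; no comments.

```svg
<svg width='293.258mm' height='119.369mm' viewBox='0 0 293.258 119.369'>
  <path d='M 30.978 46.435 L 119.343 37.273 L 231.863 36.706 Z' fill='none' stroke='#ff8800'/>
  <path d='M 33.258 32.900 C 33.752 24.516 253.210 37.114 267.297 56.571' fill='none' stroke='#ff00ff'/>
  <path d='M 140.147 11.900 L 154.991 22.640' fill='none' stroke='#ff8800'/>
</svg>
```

G21
G90
G0 X30.978 Y72.934
M3 S436
G01 X119.343 Y82.096 F1948
G01 X231.863 Y82.663
G01 X30.978 Y72.934
G0 X33.258 Y86.469
M3 S895
G01 X68.054 Y89.044 F1214
G01 X145.180 Y85.074
G01 X224.855 Y75.884
G01 X267.297 Y62.798
G0 X140.147 Y107.469
M3 S436
G01 X154.991 Y96.729 F1948
M5
G0 X0.000 Y0.000

1 u = 1 mm; y_m = 119.369 − y.

[1] `<path>` closed polygon, #ff8800→score S436 F1948: (30.978,72.934) → (119.343,82.096) → (231.863,82.663) → (30.978,72.934) (closed)

[2] `<path>` cubic bezier, #ff00ff→cut S895 F1214: (33.258,86.469) → (68.054,89.044) → (145.180,85.074) → (224.855,75.884) → (267.297,62.798)

[3] `<path>` line segment, #ff8800→score S436 F1948: (140.147,107.469) → (154.991,96.729)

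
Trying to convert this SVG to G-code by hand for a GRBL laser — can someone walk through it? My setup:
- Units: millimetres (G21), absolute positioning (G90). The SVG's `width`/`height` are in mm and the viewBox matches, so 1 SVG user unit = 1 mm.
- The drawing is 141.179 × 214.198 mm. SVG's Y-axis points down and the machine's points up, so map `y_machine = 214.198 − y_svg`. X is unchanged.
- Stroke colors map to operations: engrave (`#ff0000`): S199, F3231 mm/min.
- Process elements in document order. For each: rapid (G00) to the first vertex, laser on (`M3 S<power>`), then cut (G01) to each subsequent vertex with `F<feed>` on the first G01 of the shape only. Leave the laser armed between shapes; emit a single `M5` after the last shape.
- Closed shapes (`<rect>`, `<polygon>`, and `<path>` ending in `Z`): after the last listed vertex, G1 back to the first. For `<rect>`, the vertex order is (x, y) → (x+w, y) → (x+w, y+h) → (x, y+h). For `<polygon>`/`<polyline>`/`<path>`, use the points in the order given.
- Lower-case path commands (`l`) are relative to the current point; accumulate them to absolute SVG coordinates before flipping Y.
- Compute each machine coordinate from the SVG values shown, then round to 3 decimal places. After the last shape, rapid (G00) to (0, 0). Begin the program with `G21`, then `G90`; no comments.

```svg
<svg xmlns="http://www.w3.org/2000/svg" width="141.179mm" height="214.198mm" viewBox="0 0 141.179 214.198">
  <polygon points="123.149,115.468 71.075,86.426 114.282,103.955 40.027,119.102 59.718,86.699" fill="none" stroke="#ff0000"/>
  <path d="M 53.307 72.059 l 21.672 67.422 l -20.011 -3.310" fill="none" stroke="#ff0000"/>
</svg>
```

1 u = 1 mm; y_m = 214.198 − y.

[1] `<polygon>` closed polygon, #ff0000→engrave S199 F3231: (123.149,98.730) → (71.075,127.772) → (114.282,110.243) → (40.027,95.096) → (59.718,127.499) → (123.149,98.730) (closed)

[2] `<path>` open polyline, #ff0000→engrave S199 F3231: (53.307,142.139) → (74.979,74.717) → (54.968,78.027)

G21
G90
G00 X123.149 Y98.730
M3 S199
G01 X71.075 Y127.772 F3231
G01 X114.282 Y110.243
G01 X40.027 Y95.096
G01 X59.718 Y127.499
G01 X123.149 Y98.730
G00 X53.307 Y142.139
M3 S199
G01 X74.979 Y74.717 F3231
G01 X54.968 Y78.027
M5
G00 X0.000 Y0.000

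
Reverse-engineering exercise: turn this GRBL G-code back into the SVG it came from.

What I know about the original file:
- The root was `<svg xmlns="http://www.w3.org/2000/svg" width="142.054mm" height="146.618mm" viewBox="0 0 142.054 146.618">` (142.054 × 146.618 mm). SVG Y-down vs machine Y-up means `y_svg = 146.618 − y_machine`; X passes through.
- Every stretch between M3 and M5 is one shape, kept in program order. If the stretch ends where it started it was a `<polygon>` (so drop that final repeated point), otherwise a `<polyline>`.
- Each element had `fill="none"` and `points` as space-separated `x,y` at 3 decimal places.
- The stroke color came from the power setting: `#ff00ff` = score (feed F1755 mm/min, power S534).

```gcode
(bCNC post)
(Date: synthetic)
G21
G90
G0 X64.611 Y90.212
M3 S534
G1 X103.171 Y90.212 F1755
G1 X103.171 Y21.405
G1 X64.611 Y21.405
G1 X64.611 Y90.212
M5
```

Machine Y-up, SVG Y-down with viewBox height 146.618, so y_svg = 146.618 − y_machine; X carries over. Every run uses S534, so all elements get stroke `#ff00ff` (score).

Run 1: The run returns to its start, so emit a `<polygon>` with points (Y-flipped): 64.611,56.406 103.171,56.406 103.171,125.213 64.611,125.213.

<svg xmlns="http://www.w3.org/2000/svg" width="142.054mm" height="146.618mm" viewBox="0 0 142.054 146.618">
  <polygon points="64.611,56.406 103.171,56.406 103.171,125.213 64.611,125.213" fill="none" stroke="#ff00ff"/>
</svg>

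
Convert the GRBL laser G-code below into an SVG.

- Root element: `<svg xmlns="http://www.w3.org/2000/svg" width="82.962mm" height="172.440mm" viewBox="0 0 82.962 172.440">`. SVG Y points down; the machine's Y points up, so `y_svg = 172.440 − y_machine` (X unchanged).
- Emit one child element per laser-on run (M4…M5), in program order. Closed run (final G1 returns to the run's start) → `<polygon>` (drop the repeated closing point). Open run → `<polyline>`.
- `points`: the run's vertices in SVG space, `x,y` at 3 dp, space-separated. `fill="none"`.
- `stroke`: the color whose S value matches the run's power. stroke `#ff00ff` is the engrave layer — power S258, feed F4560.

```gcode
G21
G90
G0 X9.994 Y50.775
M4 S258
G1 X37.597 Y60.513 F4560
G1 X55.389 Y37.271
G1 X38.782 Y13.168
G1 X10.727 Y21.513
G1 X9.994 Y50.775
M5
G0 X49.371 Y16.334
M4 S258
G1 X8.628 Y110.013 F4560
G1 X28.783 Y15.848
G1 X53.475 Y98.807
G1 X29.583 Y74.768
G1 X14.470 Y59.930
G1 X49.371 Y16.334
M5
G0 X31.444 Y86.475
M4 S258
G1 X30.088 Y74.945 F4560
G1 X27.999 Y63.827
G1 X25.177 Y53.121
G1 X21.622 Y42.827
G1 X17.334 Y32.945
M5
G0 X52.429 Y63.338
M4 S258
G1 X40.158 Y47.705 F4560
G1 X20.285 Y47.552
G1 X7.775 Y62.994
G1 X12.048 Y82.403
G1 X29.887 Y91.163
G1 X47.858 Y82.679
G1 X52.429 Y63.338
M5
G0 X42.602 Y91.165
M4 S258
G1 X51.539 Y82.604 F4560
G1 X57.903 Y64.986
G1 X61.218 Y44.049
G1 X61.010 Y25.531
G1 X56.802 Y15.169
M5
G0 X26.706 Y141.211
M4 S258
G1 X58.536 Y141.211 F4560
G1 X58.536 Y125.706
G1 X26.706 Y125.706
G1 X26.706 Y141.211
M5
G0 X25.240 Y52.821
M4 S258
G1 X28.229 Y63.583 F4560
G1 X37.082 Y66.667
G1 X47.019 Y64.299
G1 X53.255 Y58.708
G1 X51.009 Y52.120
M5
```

<svg xmlns="http://www.w3.org/2000/svg" width="82.962mm" height="172.440mm" viewBox="0 0 82.962 172.440">
  <polygon points="9.994,121.665 37.597,111.927 55.389,135.169 38.782,159.272 10.727,150.927" fill="none" stroke="#ff00ff"/>
  <polygon points="49.371,156.106 8.628,62.427 28.783,156.592 53.475,73.633 29.583,97.672 14.470,112.510" fill="none" stroke="#ff00ff"/>
  <polyline points="31.444,85.965 30.088,97.495 27.999,108.613 25.177,119.319 21.622,129.613 17.334,139.495" fill="none" stroke="#ff00ff"/>
  <polygon points="52.429,109.102 40.158,124.735 20.285,124.888 7.775,109.446 12.048,90.037 29.887,81.277 47.858,89.761" fill="none" stroke="#ff00ff"/>
  <polyline points="42.602,81.275 51.539,89.836 57.903,107.454 61.218,128.391 61.010,146.909 56.802,157.271" fill="none" stroke="#ff00ff"/>
  <polygon points="26.706,31.229 58.536,31.229 58.536,46.734 26.706,46.734" fill="none" stroke="#ff00ff"/>
  <polyline points="25.240,119.619 28.229,108.857 37.082,105.773 47.019,108.141 53.255,113.732 51.009,120.320" fill="none" stroke="#ff00ff"/>
</svg>

Machine Y-up, SVG Y-down with viewBox height 172.440, so y_svg = 172.440 − y_machine; X carries over. Every run uses S258, so all elements get stroke `#ff00ff` (engrave).

Run 1: The run returns to its start, so emit a `<polygon>` with points (Y-flipped): 9.994,121.665 37.597,111.927 55.389,135.169 38.782,159.272 10.727,150.927.

Run 2: The run returns to its start, so emit a `<polygon>` with points (Y-flipped): 49.371,156.106 8.628,62.427 28.783,156.592 53.475,73.633 29.583,97.672 14.470,112.510.

Run 3: The run is open, so emit a `<polyline>` with points (Y-flipped): 31.444,85.965 30.088,97.495 27.999,108.613 25.177,119.319 21.622,129.613 17.334,139.495.

Run 4: The run returns to its start, so emit a `<polygon>` with points (Y-flipped): 52.429,109.102 40.158,124.735 20.285,124.888 7.775,109.446 12.048,90.037 29.887,81.277 47.858,89.761.

Run 5: The run is open, so emit a `<polyline>` with points (Y-flipped): 42.602,81.275 51.539,89.836 57.903,107.454 61.218,128.391 61.010,146.909 56.802,157.271.

Run 6: The run returns to its start, so emit a `<polygon>` with points (Y-flipped): 26.706,31.229 58.536,31.229 58.536,46.734 26.706,46.734.

Run 7: The run is open, so emit a `<polyline>` with points (Y-flipped): 25.240,119.619 28.229,108.857 37.082,105.773 47.019,108.141 53.255,113.732 51.009,120.320.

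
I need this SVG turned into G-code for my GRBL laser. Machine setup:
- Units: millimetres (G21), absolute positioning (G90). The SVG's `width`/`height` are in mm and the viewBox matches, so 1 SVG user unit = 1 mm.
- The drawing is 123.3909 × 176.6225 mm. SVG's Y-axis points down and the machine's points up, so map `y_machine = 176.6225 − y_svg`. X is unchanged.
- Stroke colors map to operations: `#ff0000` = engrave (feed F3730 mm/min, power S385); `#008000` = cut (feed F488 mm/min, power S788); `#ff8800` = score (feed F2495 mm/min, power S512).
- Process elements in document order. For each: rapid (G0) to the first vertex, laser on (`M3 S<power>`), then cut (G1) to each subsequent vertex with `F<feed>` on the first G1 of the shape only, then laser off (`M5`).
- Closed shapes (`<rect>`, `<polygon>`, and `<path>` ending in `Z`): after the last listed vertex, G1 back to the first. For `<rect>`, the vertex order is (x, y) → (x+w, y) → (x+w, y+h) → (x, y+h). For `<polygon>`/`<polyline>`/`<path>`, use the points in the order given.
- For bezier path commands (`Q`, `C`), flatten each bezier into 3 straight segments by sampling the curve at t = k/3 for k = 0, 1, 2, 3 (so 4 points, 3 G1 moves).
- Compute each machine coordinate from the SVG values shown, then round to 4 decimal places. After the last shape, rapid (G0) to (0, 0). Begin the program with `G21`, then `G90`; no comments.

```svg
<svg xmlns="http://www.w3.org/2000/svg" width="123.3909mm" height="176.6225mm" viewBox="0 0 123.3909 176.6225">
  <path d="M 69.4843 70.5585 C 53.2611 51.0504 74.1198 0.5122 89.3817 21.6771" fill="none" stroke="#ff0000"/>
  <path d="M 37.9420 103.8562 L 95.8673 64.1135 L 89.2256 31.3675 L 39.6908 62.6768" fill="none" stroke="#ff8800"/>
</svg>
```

G21
G90
G0 X69.4843 Y106.0640
M3 S385
G1 X64.0410 Y132.1105 F3730
G1 X73.8349 Y156.0142
G1 X89.3817 Y154.9454
M5
G0 X37.9420 Y72.7663
M3 S512
G1 X95.8673 Y112.5090 F2495
G1 X89.2256 Y145.2550
G1 X39.6908 Y113.9457
M5
G0 X0.0000 Y0.0000

viewBox `0 0 123.3909 176.6225` with mm width/height → 1 unit = 1 mm. Flip: y_m = 176.6225 − y_svg.

**Shape 1** — `<path>` cubic bezier, stroke `#ff0000` → engrave (S385, F3730). Control points (SVG): P0=(69.4843,70.5585), P1=(53.2611,51.0504), P2=(74.1198,0.5122), P3=(89.3817,21.6771); sampled at t=k/3. Machine vertices: (69.4843,106.0640) → (64.0410,132.1105) → (73.8349,156.0142) → (89.3817,154.9454). Open path.

**Shape 2** — `<path>` open polyline, stroke `#ff8800` → score (S512, F2495). Machine vertices: (37.9420,72.7663) → (95.8673,112.5090) → (89.2256,145.2550) → (39.6908,113.9457). Open path.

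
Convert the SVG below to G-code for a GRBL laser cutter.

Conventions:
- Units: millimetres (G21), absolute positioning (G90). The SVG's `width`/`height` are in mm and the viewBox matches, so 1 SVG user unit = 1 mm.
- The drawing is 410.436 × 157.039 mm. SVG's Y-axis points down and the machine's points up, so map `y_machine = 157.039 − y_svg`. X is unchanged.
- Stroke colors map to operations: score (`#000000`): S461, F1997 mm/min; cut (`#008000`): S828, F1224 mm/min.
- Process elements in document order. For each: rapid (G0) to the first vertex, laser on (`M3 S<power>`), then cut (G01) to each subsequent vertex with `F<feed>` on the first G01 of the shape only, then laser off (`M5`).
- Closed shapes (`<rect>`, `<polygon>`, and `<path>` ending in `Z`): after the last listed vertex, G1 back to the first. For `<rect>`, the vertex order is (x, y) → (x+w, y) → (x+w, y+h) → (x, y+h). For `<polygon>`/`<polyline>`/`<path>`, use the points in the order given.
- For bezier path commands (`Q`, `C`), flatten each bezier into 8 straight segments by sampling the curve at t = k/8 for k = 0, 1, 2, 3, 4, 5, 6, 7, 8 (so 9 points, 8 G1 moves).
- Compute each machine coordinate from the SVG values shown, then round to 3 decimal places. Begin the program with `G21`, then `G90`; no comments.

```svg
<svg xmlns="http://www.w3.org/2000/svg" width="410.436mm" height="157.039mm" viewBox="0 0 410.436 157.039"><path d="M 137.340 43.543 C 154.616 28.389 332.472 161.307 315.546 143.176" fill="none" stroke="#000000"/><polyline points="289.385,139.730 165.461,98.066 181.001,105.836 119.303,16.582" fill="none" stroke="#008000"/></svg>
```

Since the viewBox matches the mm dimensions, user units are millimetres directly. The only transform is the Y-flip y_m = 157.039 − y_svg.

Shape 1 is a cubic bezier drawn with `<path>`. Its stroke #000000 means score at S461, F1997. After flipping Y the toolpath is (137.340,113.496) → (150.652,112.822) → (174.853,101.772) → (205.780,83.850) → (239.269,62.563) → (271.154,41.415) → (297.271,23.913) → (313.457,13.560) → (315.546,13.863).

Shape 2 is a open polyline drawn with `<polyline>`. Its stroke #008000 means cut at S828, F1224. After flipping Y the toolpath is (289.385,17.309) → (165.461,58.973) → (181.001,51.203) → (119.303,140.457).

G21
G90
G0 X137.340 Y113.496
M3 S461
G01 X150.652 Y112.822 F1997
G01 X174.853 Y101.772
G01 X205.780 Y83.850
G01 X239.269 Y62.563
G01 X271.154 Y41.415
G01 X297.271 Y23.913
G01 X313.457 Y13.560
G01 X315.546 Y13.863
M5
G0 X289.385 Y17.309
M3 S828
G01 X165.461 Y58.973 F1224
G01 X181.001 Y51.203
G01 X119.303 Y140.457
M5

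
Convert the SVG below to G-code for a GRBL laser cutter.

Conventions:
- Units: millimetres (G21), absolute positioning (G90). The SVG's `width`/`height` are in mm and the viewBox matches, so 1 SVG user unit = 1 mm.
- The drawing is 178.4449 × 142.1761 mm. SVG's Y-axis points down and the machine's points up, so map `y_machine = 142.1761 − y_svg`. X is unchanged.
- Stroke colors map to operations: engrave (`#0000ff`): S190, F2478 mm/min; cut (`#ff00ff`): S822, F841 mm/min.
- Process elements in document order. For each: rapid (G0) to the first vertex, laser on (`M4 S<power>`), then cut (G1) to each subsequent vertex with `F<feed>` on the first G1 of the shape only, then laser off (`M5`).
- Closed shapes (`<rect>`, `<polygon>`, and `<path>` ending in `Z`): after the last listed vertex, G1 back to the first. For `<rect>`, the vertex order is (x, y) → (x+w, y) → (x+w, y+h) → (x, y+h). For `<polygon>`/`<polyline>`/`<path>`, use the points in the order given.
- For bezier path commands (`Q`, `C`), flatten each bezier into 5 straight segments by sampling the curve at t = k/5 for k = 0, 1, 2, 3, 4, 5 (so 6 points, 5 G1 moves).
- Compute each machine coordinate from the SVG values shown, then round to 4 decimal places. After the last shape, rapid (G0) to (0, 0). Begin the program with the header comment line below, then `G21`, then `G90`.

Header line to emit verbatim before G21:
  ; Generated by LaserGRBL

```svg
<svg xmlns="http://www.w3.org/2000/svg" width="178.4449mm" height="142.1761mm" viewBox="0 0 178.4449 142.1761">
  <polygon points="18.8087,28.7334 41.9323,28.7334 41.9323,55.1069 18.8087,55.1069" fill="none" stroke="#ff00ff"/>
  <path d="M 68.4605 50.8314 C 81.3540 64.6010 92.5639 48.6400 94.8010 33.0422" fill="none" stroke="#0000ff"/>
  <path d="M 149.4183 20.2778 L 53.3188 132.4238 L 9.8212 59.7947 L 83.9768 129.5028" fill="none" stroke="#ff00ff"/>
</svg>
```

; Generated by LaserGRBL
G21
G90
G0 X18.8087 Y113.4427
M4 S822
G1 X41.9323 Y113.4427 F841
G1 X41.9323 Y87.0692
G1 X18.8087 Y87.0692
G1 X18.8087 Y113.4427
M5
G0 X68.4605 Y91.3447
M4 S190
G1 X75.9363 Y86.4099 F2478
G1 X82.6581 Y87.1659
G1 X88.2760 Y92.1682
G1 X92.4403 Y99.9724
G1 X94.8010 Y109.1339
M5
G0 X149.4183 Y121.8983
M4 S822
G1 X53.3188 Y9.7523 F841
G1 X9.8212 Y82.3814
G1 X83.9768 Y12.6733
M5
G0 X0.0000 Y0.0000

Since the viewBox matches the mm dimensions, user units are millimetres directly. The only transform is the Y-flip y_m = 142.1761 − y_svg.

Shape 1 is a rectangle drawn with `<polygon>`. Its stroke #ff00ff means cut at S822, F841. After flipping Y the toolpath is (18.8087,113.4427) → (41.9323,113.4427) → (41.9323,87.0692) → (18.8087,87.0692) → (18.8087,113.4427), returning to the start.

Shape 2 is a cubic bezier drawn with `<path>`. Its stroke #0000ff means engrave at S190, F2478. After flipping Y the toolpath is (68.4605,91.3447) → (75.9363,86.4099) → (82.6581,87.1659) → (88.2760,92.1682) → (92.4403,99.9724) → (94.8010,109.1339).

Shape 3 is a open polyline drawn with `<path>`. Its stroke #ff00ff means cut at S822, F841. After flipping Y the toolpath is (149.4183,121.8983) → (53.3188,9.7523) → (9.8212,82.3814) → (83.9768,12.6733).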